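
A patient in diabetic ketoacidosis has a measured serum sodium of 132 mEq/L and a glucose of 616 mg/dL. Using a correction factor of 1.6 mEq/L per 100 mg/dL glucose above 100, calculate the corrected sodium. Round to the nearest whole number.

140 mEq/L

Corrected Na = measured Na + 1.6 · (glucose − 100)/100
= 132 + 1.6 · (616 − 100)/100
= 132 + 8.3
= 140.3 mEq/L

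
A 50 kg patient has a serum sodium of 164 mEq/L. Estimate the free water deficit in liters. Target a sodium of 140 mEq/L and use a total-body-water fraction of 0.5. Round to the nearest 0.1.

TBW = 0.5 · 50 = 25 L
Free water deficit = TBW · (Na/140 − 1)
= 25 · (164/140 − 1)
= 25 · 0.1714
= 4.29 L

4.3 L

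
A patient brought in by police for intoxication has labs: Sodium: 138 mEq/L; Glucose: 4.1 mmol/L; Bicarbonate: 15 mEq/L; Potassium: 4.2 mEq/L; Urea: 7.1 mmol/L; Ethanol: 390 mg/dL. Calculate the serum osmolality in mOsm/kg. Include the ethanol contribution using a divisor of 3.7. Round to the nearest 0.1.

Calculated osmolality = 2·Na + glucose + urea + ethanol/3.7
= 2·138 + 4.1 + 7.1 + 390/3.7
= 276 + 4.10 + 7.10 + 105.41
= 392.61 mOsm/kg

392.6 mOsm/kg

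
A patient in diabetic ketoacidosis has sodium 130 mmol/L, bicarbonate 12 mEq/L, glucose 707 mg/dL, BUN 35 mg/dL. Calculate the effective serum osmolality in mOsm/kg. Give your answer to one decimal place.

299.3 mOsm/kg

Effective osmolality excludes urea (freely permeant across cell membranes):
2·Na + glucose/18
= 2·130 + 707/18
= 260 + 39.28
= 299.28 mOsm/kg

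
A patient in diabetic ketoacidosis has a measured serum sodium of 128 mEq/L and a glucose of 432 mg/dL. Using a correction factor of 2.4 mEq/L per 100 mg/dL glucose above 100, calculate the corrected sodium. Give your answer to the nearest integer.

136 mEq/L

Corrected Na = measured Na + 2.4 · (glucose − 100)/100
= 128 + 2.4 · (432 − 100)/100
= 128 + 8
= 136 mEq/L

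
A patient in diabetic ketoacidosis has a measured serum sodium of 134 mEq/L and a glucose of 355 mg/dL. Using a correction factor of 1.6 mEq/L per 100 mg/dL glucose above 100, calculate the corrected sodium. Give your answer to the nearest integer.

138 mEq/L

Corrected Na = measured Na + 1.6 · (glucose − 100)/100
= 134 + 1.6 · (355 − 100)/100
= 134 + 4.1
= 138.1 mEq/L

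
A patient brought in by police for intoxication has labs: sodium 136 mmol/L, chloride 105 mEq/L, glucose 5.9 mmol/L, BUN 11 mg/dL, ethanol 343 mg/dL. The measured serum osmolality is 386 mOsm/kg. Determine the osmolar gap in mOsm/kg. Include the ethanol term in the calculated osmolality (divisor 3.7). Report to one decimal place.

11.5 mOsm/kg

Calculated osmolality = 2·Na + glucose + BUN/2.8 + ethanol/3.7
= 2·136 + 5.9 + 11/2.8 + 343/3.7
= 272 + 5.90 + 3.93 + 92.70
= 374.53 mOsm/kg ≈ 374.5 mOsm/kg
Osmolar gap = measured − calculated = 386 − 374.5 = 11.5 mOsm/kg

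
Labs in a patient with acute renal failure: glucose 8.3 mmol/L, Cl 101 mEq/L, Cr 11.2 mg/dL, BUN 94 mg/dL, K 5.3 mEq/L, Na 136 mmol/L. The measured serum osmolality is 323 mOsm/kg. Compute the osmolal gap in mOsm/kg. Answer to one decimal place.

Calculated osmolality = 2·Na + glucose + BUN/2.8
= 2·136 + 8.3 + 94/2.8
= 272 + 8.30 + 33.57
= 313.87 mOsm/kg ≈ 313.9 mOsm/kg
Osmolar gap = measured − calculated = 323 − 313.9 = 9.1 mOsm/kg

9.1 mOsm/kg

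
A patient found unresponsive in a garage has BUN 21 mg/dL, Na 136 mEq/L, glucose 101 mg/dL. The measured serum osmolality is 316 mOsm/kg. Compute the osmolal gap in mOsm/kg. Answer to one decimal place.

Calculated osmolality = 2·Na + glucose/18 + BUN/2.8
= 2·136 + 101/18 + 21/2.8
= 272 + 5.61 + 7.50
= 285.11 mOsm/kg ≈ 285.1 mOsm/kg
Osmolar gap = measured − calculated = 316 − 285.1 = 30.9 mOsm/kg

30.9 mOsm/kg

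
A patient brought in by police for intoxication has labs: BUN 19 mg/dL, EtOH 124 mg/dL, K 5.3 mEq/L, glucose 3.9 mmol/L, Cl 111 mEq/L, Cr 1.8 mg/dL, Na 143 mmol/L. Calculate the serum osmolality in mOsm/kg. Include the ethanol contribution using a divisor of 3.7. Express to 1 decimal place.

330.2 mOsm/kg

Calculated osmolality = 2·Na + glucose + BUN/2.8 + ethanol/3.7
= 2·143 + 3.9 + 19/2.8 + 124/3.7
= 286 + 3.90 + 6.79 + 33.51
= 330.2 mOsm/kg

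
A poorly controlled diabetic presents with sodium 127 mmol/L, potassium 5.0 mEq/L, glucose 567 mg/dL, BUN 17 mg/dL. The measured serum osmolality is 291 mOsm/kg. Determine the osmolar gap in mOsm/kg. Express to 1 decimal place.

-0.6 mOsm/kg

Calculated osmolality = 2·Na + glucose/18 + BUN/2.8
= 2·127 + 567/18 + 17/2.8
= 254 + 31.50 + 6.07
= 291.57 mOsm/kg ≈ 291.6 mOsm/kg
Osmolar gap = measured − calculated = 291 − 291.6 = -0.6 mOsm/kg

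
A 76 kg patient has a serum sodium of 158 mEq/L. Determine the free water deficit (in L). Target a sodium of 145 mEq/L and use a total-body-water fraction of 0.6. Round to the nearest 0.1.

4.1 L

TBW = 0.6 · 76 = 45.6 L
Free water deficit = TBW · (Na/145 − 1)
= 45.6 · (158/145 − 1)
= 45.6 · 0.0897
= 4.09 L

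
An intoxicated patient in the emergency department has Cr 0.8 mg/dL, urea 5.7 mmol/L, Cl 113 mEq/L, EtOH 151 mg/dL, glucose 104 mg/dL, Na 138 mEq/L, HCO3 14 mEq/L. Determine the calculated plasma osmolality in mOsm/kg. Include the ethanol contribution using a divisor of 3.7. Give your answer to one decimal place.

328.3 mOsm/kg

Calculated osmolality = 2·Na + glucose/18 + urea + ethanol/3.7
= 2·138 + 104/18 + 5.7 + 151/3.7
= 276 + 5.78 + 5.70 + 40.81
= 328.29 mOsm/kg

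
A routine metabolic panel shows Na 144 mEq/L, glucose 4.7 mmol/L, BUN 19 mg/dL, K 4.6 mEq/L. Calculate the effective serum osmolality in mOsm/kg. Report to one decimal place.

292.7 mOsm/kg

Effective osmolality excludes urea (freely permeant across cell membranes):
2·Na + glucose
= 2·144 + 4.7
= 288 + 4.7
= 292.7 mOsm/kg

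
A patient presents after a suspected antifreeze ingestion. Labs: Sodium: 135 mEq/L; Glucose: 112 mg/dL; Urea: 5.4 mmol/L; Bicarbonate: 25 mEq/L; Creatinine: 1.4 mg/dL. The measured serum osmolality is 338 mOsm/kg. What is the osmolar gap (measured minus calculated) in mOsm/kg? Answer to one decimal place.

56.4 mOsm/kg

Calculated osmolality = 2·Na + glucose/18 + urea
= 2·135 + 112/18 + 5.4
= 270 + 6.22 + 5.40
= 281.62 mOsm/kg ≈ 281.6 mOsm/kg
Osmolar gap = measured − calculated = 338 − 281.6 = 56.4 mOsm/kg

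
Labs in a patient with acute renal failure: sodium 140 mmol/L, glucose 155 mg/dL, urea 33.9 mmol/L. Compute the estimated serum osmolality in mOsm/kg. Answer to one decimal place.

Calculated osmolality = 2·Na + glucose/18 + urea
= 2·140 + 155/18 + 33.9
= 280 + 8.61 + 33.90
= 322.51 mOsm/kg

322.5 mOsm/kg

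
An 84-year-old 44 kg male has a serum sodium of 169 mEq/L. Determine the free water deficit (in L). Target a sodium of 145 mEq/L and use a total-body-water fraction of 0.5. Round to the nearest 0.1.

TBW = 0.5 · 44 = 22 L
Free water deficit = TBW · (Na/145 − 1)
= 22 · (169/145 − 1)
= 22 · 0.1655
= 3.64 L

3.6 L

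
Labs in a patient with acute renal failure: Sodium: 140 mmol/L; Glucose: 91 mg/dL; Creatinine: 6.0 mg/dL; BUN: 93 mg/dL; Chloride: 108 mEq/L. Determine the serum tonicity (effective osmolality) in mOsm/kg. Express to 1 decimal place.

Effective osmolality excludes urea (freely permeant across cell membranes):
2·Na + glucose/18
= 2·140 + 91/18
= 280 + 5.06
= 285.06 mOsm/kg

285.1 mOsm/kg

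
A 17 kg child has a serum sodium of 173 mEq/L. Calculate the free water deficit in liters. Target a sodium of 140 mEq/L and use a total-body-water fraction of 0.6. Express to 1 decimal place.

TBW = 0.6 · 17 = 10.2 L
Free water deficit = TBW · (Na/140 − 1)
= 10.2 · (173/140 − 1)
= 10.2 · 0.2357
= 2.4 L

2.4 L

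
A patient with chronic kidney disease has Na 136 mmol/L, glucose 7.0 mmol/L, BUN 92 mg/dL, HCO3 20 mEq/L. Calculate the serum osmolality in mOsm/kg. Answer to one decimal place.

Calculated osmolality = 2·Na + glucose + BUN/2.8
= 2·136 + 7 + 92/2.8
= 272 + 7 + 32.86
= 311.86 mOsm/kg

311.9 mOsm/kg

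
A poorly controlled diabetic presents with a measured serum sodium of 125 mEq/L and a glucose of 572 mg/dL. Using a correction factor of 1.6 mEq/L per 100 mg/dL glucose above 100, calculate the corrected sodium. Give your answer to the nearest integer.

133 mEq/L

Corrected Na = measured Na + 1.6 · (glucose − 100)/100
= 125 + 1.6 · (572 − 100)/100
= 125 + 7.6
= 132.6 mEq/L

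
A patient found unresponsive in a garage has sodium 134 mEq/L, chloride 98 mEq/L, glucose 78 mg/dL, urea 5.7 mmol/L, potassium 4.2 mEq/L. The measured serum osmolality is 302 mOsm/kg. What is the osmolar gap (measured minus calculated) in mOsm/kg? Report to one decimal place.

Calculated osmolality = 2·Na + glucose/18 + urea
= 2·134 + 78/18 + 5.7
= 268 + 4.33 + 5.70
= 278.03 mOsm/kg ≈ 278.0 mOsm/kg
Osmolar gap = measured − calculated = 302 − 278.0 = 24.0 mOsm/kg

24.0 mOsm/kg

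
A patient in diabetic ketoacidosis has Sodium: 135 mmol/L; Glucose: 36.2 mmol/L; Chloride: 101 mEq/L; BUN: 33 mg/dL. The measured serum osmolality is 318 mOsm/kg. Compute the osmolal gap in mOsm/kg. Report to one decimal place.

0.0 mOsm/kg

Calculated osmolality = 2·Na + glucose + BUN/2.8
= 2·135 + 36.2 + 33/2.8
= 270 + 36.20 + 11.79
= 317.99 mOsm/kg ≈ 318.0 mOsm/kg
Osmolar gap = measured − calculated = 318 − 318.0 = 0.0 mOsm/kg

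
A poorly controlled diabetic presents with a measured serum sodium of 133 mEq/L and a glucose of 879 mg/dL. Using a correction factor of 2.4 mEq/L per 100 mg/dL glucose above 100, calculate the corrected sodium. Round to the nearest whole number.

152 mEq/L

Corrected Na = measured Na + 2.4 · (glucose − 100)/100
= 133 + 2.4 · (879 − 100)/100
= 133 + 18.7
= 151.7 mEq/L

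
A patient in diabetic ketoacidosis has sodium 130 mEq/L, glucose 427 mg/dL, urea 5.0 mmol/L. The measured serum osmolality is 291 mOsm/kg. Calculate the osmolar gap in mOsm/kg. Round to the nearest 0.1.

2.3 mOsm/kg

Calculated osmolality = 2·Na + glucose/18 + urea
= 2·130 + 427/18 + 5
= 260 + 23.72 + 5
= 288.72 mOsm/kg ≈ 288.7 mOsm/kg
Osmolar gap = measured − calculated = 291 − 288.7 = 2.3 mOsm/kg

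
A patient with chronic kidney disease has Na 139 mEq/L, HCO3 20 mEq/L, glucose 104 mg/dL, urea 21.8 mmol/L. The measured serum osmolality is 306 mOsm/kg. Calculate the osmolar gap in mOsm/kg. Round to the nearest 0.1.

Calculated osmolality = 2·Na + glucose/18 + urea
= 2·139 + 104/18 + 21.8
= 278 + 5.78 + 21.80
= 305.58 mOsm/kg ≈ 305.6 mOsm/kg
Osmolar gap = measured − calculated = 306 − 305.6 = 0.4 mOsm/kg

0.4 mOsm/kg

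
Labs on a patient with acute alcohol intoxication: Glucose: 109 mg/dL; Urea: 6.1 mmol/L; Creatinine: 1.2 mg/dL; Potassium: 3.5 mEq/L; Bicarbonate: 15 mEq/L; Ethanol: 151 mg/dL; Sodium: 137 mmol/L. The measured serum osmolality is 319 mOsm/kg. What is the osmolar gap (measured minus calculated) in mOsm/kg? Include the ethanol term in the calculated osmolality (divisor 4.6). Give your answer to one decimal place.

0.0 mOsm/kg

Calculated osmolality = 2·Na + glucose/18 + urea + ethanol/4.6
= 2·137 + 109/18 + 6.1 + 151/4.6
= 274 + 6.06 + 6.10 + 32.83
= 318.99 mOsm/kg ≈ 319.0 mOsm/kg
Osmolar gap = measured − calculated = 319 − 319.0 = 0.0 mOsm/kg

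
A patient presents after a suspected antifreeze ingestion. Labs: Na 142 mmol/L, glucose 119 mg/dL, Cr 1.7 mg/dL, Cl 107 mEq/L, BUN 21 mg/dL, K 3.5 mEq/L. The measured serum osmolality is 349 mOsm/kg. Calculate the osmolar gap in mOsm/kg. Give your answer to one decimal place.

50.9 mOsm/kg

Calculated osmolality = 2·Na + glucose/18 + BUN/2.8
= 2·142 + 119/18 + 21/2.8
= 284 + 6.61 + 7.50
= 298.11 mOsm/kg ≈ 298.1 mOsm/kg
Osmolar gap = measured − calculated = 349 − 298.1 = 50.9 mOsm/kg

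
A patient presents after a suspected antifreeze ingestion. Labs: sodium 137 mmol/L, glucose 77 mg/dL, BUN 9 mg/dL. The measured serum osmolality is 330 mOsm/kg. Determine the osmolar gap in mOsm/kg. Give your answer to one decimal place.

48.5 mOsm/kg

Calculated osmolality = 2·Na + glucose/18 + BUN/2.8
= 2·137 + 77/18 + 9/2.8
= 274 + 4.28 + 3.21
= 281.49 mOsm/kg ≈ 281.5 mOsm/kg
Osmolar gap = measured − calculated = 330 − 281.5 = 48.5 mOsm/kg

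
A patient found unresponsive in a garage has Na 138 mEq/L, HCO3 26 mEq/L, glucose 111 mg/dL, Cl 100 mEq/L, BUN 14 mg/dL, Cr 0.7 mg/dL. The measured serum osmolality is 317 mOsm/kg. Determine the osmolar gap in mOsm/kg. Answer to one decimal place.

29.8 mOsm/kg

Calculated osmolality = 2·Na + glucose/18 + BUN/2.8
= 2·138 + 111/18 + 14/2.8
= 276 + 6.17 + 5
= 287.17 mOsm/kg ≈ 287.2 mOsm/kg
Osmolar gap = measured − calculated = 317 − 287.2 = 29.8 mOsm/kg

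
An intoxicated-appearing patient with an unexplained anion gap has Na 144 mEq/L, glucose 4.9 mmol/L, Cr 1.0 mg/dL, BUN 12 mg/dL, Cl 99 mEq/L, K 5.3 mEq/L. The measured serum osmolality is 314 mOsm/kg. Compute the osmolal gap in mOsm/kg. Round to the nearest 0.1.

16.8 mOsm/kg

Calculated osmolality = 2·Na + glucose + BUN/2.8
= 2·144 + 4.9 + 12/2.8
= 288 + 4.90 + 4.29
= 297.19 mOsm/kg ≈ 297.2 mOsm/kg
Osmolar gap = measured − calculated = 314 − 297.2 = 16.8 mOsm/kg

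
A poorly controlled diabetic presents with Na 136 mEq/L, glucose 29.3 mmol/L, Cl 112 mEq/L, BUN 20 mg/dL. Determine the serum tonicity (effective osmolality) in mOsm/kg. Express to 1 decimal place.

301.3 mOsm/kg

Effective osmolality excludes urea (freely permeant across cell membranes):
2·Na + glucose
= 2·136 + 29.3
= 272 + 29.3
= 301.3 mOsm/kg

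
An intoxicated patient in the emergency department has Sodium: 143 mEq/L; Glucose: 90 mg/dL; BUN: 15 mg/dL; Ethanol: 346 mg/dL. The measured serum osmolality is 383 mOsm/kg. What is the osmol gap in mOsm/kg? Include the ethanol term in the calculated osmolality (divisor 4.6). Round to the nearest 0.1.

11.4 mOsm/kg

Calculated osmolality = 2·Na + glucose/18 + BUN/2.8 + ethanol/4.6
= 2·143 + 90/18 + 15/2.8 + 346/4.6
= 286 + 5 + 5.36 + 75.22
= 371.58 mOsm/kg ≈ 371.6 mOsm/kg
Osmolar gap = measured − calculated = 383 − 371.6 = 11.4 mOsm/kg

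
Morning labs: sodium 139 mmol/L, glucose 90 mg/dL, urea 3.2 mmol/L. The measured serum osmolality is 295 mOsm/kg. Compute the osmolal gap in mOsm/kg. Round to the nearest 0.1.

Calculated osmolality = 2·Na + glucose/18 + urea
= 2·139 + 90/18 + 3.2
= 278 + 5 + 3.20
= 286.2 mOsm/kg ≈ 286.2 mOsm/kg
Osmolar gap = measured − calculated = 295 − 286.2 = 8.8 mOsm/kg

8.8 mOsm/kg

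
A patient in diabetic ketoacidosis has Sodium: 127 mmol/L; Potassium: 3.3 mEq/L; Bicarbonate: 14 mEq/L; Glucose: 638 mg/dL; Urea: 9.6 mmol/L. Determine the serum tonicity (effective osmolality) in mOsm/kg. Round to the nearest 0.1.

289.4 mOsm/kg

Effective osmolality excludes urea (freely permeant across cell membranes):
2·Na + glucose/18
= 2·127 + 638/18
= 254 + 35.44
= 289.44 mOsm/kg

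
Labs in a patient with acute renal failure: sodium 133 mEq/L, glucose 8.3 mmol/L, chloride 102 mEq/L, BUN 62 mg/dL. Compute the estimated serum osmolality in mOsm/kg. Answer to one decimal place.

296.4 mOsm/kg

Calculated osmolality = 2·Na + glucose + BUN/2.8
= 2·133 + 8.3 + 62/2.8
= 266 + 8.30 + 22.14
= 296.44 mOsm/kg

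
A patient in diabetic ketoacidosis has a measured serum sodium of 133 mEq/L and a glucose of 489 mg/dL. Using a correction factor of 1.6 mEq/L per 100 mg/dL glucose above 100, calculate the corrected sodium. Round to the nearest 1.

139 mEq/L

Corrected Na = measured Na + 1.6 · (glucose − 100)/100
= 133 + 1.6 · (489 − 100)/100
= 133 + 6.2
= 139.2 mEq/L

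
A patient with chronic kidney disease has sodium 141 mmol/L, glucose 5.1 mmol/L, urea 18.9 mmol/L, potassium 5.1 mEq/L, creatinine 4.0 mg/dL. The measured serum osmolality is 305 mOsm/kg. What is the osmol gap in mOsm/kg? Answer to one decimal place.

Calculated osmolality = 2·Na + glucose + urea
= 2·141 + 5.1 + 18.9
= 282 + 5.10 + 18.90
= 306 mOsm/kg ≈ 306.0 mOsm/kg
Osmolar gap = measured − calculated = 305 − 306.0 = -1.0 mOsm/kg

-1.0 mOsm/kg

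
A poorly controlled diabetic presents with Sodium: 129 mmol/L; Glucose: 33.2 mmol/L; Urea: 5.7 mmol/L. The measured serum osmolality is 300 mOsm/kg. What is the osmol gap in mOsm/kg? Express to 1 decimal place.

3.1 mOsm/kg

Calculated osmolality = 2·Na + glucose + urea
= 2·129 + 33.2 + 5.7
= 258 + 33.20 + 5.70
= 296.9 mOsm/kg ≈ 296.9 mOsm/kg
Osmolar gap = measured − calculated = 300 − 296.9 = 3.1 mOsm/kg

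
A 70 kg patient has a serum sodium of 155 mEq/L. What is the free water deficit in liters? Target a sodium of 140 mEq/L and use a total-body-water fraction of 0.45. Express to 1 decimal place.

TBW = 0.45 · 70 = 31.5 L
Free water deficit = TBW · (Na/140 − 1)
= 31.5 · (155/140 − 1)
= 31.5 · 0.1071
= 3.37 L

3.4 L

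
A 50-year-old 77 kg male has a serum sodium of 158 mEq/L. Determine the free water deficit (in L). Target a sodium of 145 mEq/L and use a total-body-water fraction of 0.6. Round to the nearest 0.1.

TBW = 0.6 · 77 = 46.2 L
Free water deficit = TBW · (Na/145 − 1)
= 46.2 · (158/145 − 1)
= 46.2 · 0.0897
= 4.14 L

4.1 L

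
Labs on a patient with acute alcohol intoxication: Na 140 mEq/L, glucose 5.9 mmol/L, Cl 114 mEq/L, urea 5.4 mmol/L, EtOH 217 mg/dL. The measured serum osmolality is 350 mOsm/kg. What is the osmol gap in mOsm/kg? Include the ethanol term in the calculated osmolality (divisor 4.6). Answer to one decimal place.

Calculated osmolality = 2·Na + glucose + urea + ethanol/4.6
= 2·140 + 5.9 + 5.4 + 217/4.6
= 280 + 5.90 + 5.40 + 47.17
= 338.47 mOsm/kg ≈ 338.5 mOsm/kg
Osmolar gap = measured − calculated = 350 − 338.5 = 11.5 mOsm/kg

11.5 mOsm/kg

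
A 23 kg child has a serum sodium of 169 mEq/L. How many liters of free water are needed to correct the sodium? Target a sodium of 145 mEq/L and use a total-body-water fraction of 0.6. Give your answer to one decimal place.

2.3 L

TBW = 0.6 · 23 = 13.8 L
Free water deficit = TBW · (Na/145 − 1)
= 13.8 · (169/145 − 1)
= 13.8 · 0.1655
= 2.28 L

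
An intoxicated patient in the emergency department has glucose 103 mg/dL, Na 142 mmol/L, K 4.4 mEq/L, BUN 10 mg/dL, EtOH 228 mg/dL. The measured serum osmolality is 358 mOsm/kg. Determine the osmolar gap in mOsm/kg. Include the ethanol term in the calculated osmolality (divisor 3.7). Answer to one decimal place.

Calculated osmolality = 2·Na + glucose/18 + BUN/2.8 + ethanol/3.7
= 2·142 + 103/18 + 10/2.8 + 228/3.7
= 284 + 5.72 + 3.57 + 61.62
= 354.91 mOsm/kg ≈ 354.9 mOsm/kg
Osmolar gap = measured − calculated = 358 − 354.9 = 3.1 mOsm/kg

3.1 mOsm/kg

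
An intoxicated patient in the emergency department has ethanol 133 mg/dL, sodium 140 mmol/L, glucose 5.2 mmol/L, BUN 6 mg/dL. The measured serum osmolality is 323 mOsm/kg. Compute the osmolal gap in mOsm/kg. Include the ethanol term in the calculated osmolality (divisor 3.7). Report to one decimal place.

Calculated osmolality = 2·Na + glucose + BUN/2.8 + ethanol/3.7
= 2·140 + 5.2 + 6/2.8 + 133/3.7
= 280 + 5.20 + 2.14 + 35.95
= 323.29 mOsm/kg ≈ 323.3 mOsm/kg
Osmolar gap = measured − calculated = 323 − 323.3 = -0.3 mOsm/kg

-0.3 mOsm/kg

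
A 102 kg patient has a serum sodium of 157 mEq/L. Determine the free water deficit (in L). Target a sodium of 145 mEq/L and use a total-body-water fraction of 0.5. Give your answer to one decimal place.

TBW = 0.5 · 102 = 51 L
Free water deficit = TBW · (Na/145 − 1)
= 51 · (157/145 − 1)
= 51 · 0.0828
= 4.22 L

4.2 L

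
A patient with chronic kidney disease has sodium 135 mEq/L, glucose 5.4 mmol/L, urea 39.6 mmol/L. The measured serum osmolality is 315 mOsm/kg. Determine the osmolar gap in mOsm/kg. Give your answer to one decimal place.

0.0 mOsm/kg

Calculated osmolality = 2·Na + glucose + urea
= 2·135 + 5.4 + 39.6
= 270 + 5.40 + 39.60
= 315 mOsm/kg ≈ 315.0 mOsm/kg
Osmolar gap = measured − calculated = 315 − 315.0 = 0.0 mOsm/kg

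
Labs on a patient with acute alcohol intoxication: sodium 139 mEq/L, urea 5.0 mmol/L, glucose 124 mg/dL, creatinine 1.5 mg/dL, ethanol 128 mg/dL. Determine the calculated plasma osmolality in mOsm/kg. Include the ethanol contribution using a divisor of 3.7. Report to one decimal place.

Calculated osmolality = 2·Na + glucose/18 + urea + ethanol/3.7
= 2·139 + 124/18 + 5 + 128/3.7
= 278 + 6.89 + 5 + 34.59
= 324.48 mOsm/kg

324.5 mOsm/kg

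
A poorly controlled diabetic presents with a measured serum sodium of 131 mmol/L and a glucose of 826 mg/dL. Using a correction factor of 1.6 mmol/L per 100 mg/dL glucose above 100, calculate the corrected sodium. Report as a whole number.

Corrected Na = measured Na + 1.6 · (glucose − 100)/100
= 131 + 1.6 · (826 − 100)/100
= 131 + 11.6
= 142.6 mmol/L

143 mmol/L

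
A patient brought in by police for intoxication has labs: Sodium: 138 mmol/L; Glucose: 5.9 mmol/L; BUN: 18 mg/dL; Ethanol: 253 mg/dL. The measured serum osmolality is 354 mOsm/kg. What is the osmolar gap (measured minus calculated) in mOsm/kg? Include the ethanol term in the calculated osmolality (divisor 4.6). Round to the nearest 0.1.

10.7 mOsm/kg

Calculated osmolality = 2·Na + glucose + BUN/2.8 + ethanol/4.6
= 2·138 + 5.9 + 18/2.8 + 253/4.6
= 276 + 5.90 + 6.43 + 55
= 343.33 mOsm/kg ≈ 343.3 mOsm/kg
Osmolar gap = measured − calculated = 354 − 343.3 = 10.7 mOsm/kg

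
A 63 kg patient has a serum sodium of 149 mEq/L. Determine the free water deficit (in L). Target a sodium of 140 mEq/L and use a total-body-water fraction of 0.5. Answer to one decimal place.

TBW = 0.5 · 63 = 31.5 L
Free water deficit = TBW · (Na/140 − 1)
= 31.5 · (149/140 − 1)
= 31.5 · 0.0643
= 2.03 L

2.0 L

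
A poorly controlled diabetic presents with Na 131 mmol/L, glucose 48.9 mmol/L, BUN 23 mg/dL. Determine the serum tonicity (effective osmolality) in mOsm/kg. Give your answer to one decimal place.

Effective osmolality excludes urea (freely permeant across cell membranes):
2·Na + glucose
= 2·131 + 48.9
= 262 + 48.9
= 310.9 mOsm/kg

310.9 mOsm/kg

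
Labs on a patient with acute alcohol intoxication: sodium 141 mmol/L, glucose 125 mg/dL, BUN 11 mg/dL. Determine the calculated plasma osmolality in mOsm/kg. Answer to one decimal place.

292.9 mOsm/kg

Calculated osmolality = 2·Na + glucose/18 + BUN/2.8
= 2·141 + 125/18 + 11/2.8
= 282 + 6.94 + 3.93
= 292.87 mOsm/kg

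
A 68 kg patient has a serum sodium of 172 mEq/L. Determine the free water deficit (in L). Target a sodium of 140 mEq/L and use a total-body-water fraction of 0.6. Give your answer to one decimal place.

9.3 L

TBW = 0.6 · 68 = 40.8 L
Free water deficit = TBW · (Na/140 − 1)
= 40.8 · (172/140 − 1)
= 40.8 · 0.2286
= 9.33 L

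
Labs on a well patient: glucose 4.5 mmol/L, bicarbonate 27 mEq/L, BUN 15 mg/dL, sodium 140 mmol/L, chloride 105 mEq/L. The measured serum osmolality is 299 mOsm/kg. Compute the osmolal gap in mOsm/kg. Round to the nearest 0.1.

Calculated osmolality = 2·Na + glucose + BUN/2.8
= 2·140 + 4.5 + 15/2.8
= 280 + 4.50 + 5.36
= 289.86 mOsm/kg ≈ 289.9 mOsm/kg
Osmolar gap = measured − calculated = 299 − 289.9 = 9.1 mOsm/kg

9.1 mOsm/kg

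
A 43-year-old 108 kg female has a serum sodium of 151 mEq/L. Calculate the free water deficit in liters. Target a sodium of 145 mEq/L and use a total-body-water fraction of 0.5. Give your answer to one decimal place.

TBW = 0.5 · 108 = 54 L
Free water deficit = TBW · (Na/145 − 1)
= 54 · (151/145 − 1)
= 54 · 0.0414
= 2.24 L

2.2 L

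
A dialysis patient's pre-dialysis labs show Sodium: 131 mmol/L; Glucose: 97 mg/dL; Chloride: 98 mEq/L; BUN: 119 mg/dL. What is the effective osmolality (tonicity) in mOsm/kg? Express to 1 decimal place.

Effective osmolality excludes urea (freely permeant across cell membranes):
2·Na + glucose/18
= 2·131 + 97/18
= 262 + 5.39
= 267.39 mOsm/kg

267.4 mOsm/kg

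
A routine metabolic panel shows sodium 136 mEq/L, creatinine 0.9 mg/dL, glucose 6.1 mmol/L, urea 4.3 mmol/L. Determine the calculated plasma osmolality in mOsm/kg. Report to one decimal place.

Calculated osmolality = 2·Na + glucose + urea
= 2·136 + 6.1 + 4.3
= 272 + 6.10 + 4.30
= 282.4 mOsm/kg

282.4 mOsm/kg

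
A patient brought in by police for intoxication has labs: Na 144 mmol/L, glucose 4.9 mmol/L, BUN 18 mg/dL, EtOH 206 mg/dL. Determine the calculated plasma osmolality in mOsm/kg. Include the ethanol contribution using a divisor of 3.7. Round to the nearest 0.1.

Calculated osmolality = 2·Na + glucose + BUN/2.8 + ethanol/3.7
= 2·144 + 4.9 + 18/2.8 + 206/3.7
= 288 + 4.90 + 6.43 + 55.68
= 355.01 mOsm/kg

355.0 mOsm/kg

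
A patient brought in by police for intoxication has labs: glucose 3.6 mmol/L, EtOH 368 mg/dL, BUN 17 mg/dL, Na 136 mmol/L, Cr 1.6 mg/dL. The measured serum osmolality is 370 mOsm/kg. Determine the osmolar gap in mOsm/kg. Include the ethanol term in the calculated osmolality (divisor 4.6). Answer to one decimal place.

8.3 mOsm/kg

Calculated osmolality = 2·Na + glucose + BUN/2.8 + ethanol/4.6
= 2·136 + 3.6 + 17/2.8 + 368/4.6
= 272 + 3.60 + 6.07 + 80
= 361.67 mOsm/kg ≈ 361.7 mOsm/kg
Osmolar gap = measured − calculated = 370 − 361.7 = 8.3 mOsm/kg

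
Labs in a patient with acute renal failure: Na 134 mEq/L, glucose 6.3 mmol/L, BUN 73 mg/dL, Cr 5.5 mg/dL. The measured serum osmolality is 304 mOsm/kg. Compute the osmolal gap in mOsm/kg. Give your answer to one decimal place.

3.6 mOsm/kg

Calculated osmolality = 2·Na + glucose + BUN/2.8
= 2·134 + 6.3 + 73/2.8
= 268 + 6.30 + 26.07
= 300.37 mOsm/kg ≈ 300.4 mOsm/kg
Osmolar gap = measured − calculated = 304 − 300.4 = 3.6 mOsm/kg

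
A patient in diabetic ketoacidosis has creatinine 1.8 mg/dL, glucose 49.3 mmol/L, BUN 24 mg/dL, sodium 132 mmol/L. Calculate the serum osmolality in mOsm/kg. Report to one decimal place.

321.9 mOsm/kg

Calculated osmolality = 2·Na + glucose + BUN/2.8
= 2·132 + 49.3 + 24/2.8
= 264 + 49.30 + 8.57
= 321.87 mOsm/kg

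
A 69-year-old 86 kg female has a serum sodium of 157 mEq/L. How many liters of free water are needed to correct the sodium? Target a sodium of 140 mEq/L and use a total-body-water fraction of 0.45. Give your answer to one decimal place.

TBW = 0.45 · 86 = 38.7 L
Free water deficit = TBW · (Na/140 − 1)
= 38.7 · (157/140 − 1)
= 38.7 · 0.1214
= 4.7 L

4.7 L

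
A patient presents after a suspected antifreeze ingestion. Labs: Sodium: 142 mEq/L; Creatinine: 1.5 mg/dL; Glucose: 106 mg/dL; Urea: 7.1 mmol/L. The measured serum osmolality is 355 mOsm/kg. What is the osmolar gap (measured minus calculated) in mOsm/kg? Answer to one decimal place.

Calculated osmolality = 2·Na + glucose/18 + urea
= 2·142 + 106/18 + 7.1
= 284 + 5.89 + 7.10
= 296.99 mOsm/kg ≈ 297.0 mOsm/kg
Osmolar gap = measured − calculated = 355 − 297.0 = 58.0 mOsm/kg

58.0 mOsm/kg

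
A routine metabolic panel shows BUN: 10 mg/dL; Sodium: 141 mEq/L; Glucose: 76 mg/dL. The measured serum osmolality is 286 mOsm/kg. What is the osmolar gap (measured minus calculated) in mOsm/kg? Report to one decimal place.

-3.8 mOsm/kg

Calculated osmolality = 2·Na + glucose/18 + BUN/2.8
= 2·141 + 76/18 + 10/2.8
= 282 + 4.22 + 3.57
= 289.79 mOsm/kg ≈ 289.8 mOsm/kg
Osmolar gap = measured − calculated = 286 − 289.8 = -3.8 mOsm/kg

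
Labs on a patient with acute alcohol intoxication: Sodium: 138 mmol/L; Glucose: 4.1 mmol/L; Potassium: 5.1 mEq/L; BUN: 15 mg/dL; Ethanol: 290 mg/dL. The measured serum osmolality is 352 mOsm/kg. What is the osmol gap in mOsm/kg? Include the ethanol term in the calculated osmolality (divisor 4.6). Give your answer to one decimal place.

Calculated osmolality = 2·Na + glucose + BUN/2.8 + ethanol/4.6
= 2·138 + 4.1 + 15/2.8 + 290/4.6
= 276 + 4.10 + 5.36 + 63.04
= 348.5 mOsm/kg ≈ 348.5 mOsm/kg
Osmolar gap = measured − calculated = 352 − 348.5 = 3.5 mOsm/kg

3.5 mOsm/kg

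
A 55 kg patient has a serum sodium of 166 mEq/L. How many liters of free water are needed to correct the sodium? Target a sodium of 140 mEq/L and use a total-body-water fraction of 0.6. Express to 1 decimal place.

6.1 L

TBW = 0.6 · 55 = 33 L
Free water deficit = TBW · (Na/140 − 1)
= 33 · (166/140 − 1)
= 33 · 0.1857
= 6.13 L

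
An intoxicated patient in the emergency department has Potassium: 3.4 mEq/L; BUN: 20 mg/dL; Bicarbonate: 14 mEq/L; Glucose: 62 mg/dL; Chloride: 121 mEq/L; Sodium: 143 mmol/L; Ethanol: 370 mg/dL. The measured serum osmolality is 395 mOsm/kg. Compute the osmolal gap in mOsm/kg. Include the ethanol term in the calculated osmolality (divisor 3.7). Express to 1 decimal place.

-1.6 mOsm/kg

Calculated osmolality = 2·Na + glucose/18 + BUN/2.8 + ethanol/3.7
= 2·143 + 62/18 + 20/2.8 + 370/3.7
= 286 + 3.44 + 7.14 + 100
= 396.58 mOsm/kg ≈ 396.6 mOsm/kg
Osmolar gap = measured − calculated = 395 − 396.6 = -1.6 mOsm/kg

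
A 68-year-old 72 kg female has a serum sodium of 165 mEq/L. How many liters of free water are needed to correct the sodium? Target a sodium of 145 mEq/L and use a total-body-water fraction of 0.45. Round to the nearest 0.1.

TBW = 0.45 · 72 = 32.4 L
Free water deficit = TBW · (Na/145 − 1)
= 32.4 · (165/145 − 1)
= 32.4 · 0.1379
= 4.47 L

4.5 L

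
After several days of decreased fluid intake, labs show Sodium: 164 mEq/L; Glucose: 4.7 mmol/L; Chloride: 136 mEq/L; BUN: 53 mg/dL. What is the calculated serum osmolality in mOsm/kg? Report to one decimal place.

351.6 mOsm/kg

Calculated osmolality = 2·Na + glucose + BUN/2.8
= 2·164 + 4.7 + 53/2.8
= 328 + 4.70 + 18.93
= 351.63 mOsm/kg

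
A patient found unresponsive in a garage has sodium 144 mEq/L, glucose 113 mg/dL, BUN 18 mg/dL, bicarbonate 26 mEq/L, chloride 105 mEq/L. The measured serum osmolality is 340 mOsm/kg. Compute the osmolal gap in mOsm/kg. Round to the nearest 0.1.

Calculated osmolality = 2·Na + glucose/18 + BUN/2.8
= 2·144 + 113/18 + 18/2.8
= 288 + 6.28 + 6.43
= 300.71 mOsm/kg ≈ 300.7 mOsm/kg
Osmolar gap = measured − calculated = 340 − 300.7 = 39.3 mOsm/kg

39.3 mOsm/kg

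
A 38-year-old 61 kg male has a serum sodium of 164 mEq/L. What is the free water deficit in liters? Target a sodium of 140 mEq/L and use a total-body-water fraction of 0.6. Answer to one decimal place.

TBW = 0.6 · 61 = 36.6 L
Free water deficit = TBW · (Na/140 − 1)
= 36.6 · (164/140 − 1)
= 36.6 · 0.1714
= 6.27 L

6.3 L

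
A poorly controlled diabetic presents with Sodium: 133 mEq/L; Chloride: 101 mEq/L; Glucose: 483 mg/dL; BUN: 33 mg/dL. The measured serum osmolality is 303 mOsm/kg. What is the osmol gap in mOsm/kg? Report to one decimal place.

-1.6 mOsm/kg

Calculated osmolality = 2·Na + glucose/18 + BUN/2.8
= 2·133 + 483/18 + 33/2.8
= 266 + 26.83 + 11.79
= 304.62 mOsm/kg ≈ 304.6 mOsm/kg
Osmolar gap = measured − calculated = 303 − 304.6 = -1.6 mOsm/kg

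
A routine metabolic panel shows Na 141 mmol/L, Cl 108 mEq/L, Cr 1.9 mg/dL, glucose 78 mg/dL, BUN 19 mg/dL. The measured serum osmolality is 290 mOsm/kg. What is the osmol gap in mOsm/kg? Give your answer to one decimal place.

-3.1 mOsm/kg

Calculated osmolality = 2·Na + glucose/18 + BUN/2.8
= 2·141 + 78/18 + 19/2.8
= 282 + 4.33 + 6.79
= 293.12 mOsm/kg ≈ 293.1 mOsm/kg
Osmolar gap = measured − calculated = 290 − 293.1 = -3.1 mOsm/kg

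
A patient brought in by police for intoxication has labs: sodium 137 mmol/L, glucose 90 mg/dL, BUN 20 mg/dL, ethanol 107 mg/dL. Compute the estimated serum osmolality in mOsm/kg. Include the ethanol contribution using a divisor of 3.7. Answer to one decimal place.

315.1 mOsm/kg

Calculated osmolality = 2·Na + glucose/18 + BUN/2.8 + ethanol/3.7
= 2·137 + 90/18 + 20/2.8 + 107/3.7
= 274 + 5 + 7.14 + 28.92
= 315.06 mOsm/kg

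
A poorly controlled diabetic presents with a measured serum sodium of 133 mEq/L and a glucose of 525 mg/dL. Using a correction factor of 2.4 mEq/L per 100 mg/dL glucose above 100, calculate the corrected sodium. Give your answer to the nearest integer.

143 mEq/L

Corrected Na = measured Na + 2.4 · (glucose − 100)/100
= 133 + 2.4 · (525 − 100)/100
= 133 + 10.2
= 143.2 mEq/L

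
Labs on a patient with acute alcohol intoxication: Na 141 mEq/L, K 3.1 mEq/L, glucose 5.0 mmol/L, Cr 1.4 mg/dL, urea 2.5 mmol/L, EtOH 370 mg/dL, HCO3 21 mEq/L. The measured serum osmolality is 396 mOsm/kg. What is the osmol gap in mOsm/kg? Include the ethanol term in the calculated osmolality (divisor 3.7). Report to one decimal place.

Calculated osmolality = 2·Na + glucose + urea + ethanol/3.7
= 2·141 + 5 + 2.5 + 370/3.7
= 282 + 5 + 2.50 + 100
= 389.5 mOsm/kg ≈ 389.5 mOsm/kg
Osmolar gap = measured − calculated = 396 − 389.5 = 6.5 mOsm/kg

6.5 mOsm/kg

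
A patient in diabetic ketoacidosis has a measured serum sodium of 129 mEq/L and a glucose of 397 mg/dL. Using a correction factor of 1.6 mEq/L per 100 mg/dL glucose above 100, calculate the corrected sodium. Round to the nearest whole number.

134 mEq/L

Corrected Na = measured Na + 1.6 · (glucose − 100)/100
= 129 + 1.6 · (397 − 100)/100
= 129 + 4.8
= 133.8 mEq/L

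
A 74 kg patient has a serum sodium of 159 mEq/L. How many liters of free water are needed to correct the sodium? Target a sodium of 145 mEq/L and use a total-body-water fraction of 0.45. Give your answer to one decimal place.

TBW = 0.45 · 74 = 33.3 L
Free water deficit = TBW · (Na/145 − 1)
= 33.3 · (159/145 − 1)
= 33.3 · 0.0966
= 3.22 L

3.2 L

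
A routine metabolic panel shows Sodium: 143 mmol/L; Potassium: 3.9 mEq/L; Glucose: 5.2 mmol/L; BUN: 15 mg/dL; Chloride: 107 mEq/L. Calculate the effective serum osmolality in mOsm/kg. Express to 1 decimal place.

291.2 mOsm/kg

Effective osmolality excludes urea (freely permeant across cell membranes):
2·Na + glucose
= 2·143 + 5.2
= 286 + 5.2
= 291.2 mOsm/kg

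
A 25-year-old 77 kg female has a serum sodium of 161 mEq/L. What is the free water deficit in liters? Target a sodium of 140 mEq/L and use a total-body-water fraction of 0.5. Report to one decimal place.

TBW = 0.5 · 77 = 38.5 L
Free water deficit = TBW · (Na/140 − 1)
= 38.5 · (161/140 − 1)
= 38.5 · 0.15
= 5.77 L

5.8 L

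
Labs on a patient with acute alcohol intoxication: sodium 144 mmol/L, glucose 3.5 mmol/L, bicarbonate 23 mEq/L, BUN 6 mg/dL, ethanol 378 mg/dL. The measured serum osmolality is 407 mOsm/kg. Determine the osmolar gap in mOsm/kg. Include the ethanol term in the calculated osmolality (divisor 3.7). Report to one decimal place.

Calculated osmolality = 2·Na + glucose + BUN/2.8 + ethanol/3.7
= 2·144 + 3.5 + 6/2.8 + 378/3.7
= 288 + 3.50 + 2.14 + 102.16
= 395.8 mOsm/kg ≈ 395.8 mOsm/kg
Osmolar gap = measured − calculated = 407 − 395.8 = 11.2 mOsm/kg

11.2 mOsm/kg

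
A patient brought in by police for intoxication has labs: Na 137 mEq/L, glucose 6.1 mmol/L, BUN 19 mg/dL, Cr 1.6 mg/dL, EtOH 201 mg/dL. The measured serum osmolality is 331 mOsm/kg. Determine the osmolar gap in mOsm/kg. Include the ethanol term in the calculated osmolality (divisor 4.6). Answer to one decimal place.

0.4 mOsm/kg

Calculated osmolality = 2·Na + glucose + BUN/2.8 + ethanol/4.6
= 2·137 + 6.1 + 19/2.8 + 201/4.6
= 274 + 6.10 + 6.79 + 43.70
= 330.59 mOsm/kg ≈ 330.6 mOsm/kg
Osmolar gap = measured − calculated = 331 − 330.6 = 0.4 mOsm/kg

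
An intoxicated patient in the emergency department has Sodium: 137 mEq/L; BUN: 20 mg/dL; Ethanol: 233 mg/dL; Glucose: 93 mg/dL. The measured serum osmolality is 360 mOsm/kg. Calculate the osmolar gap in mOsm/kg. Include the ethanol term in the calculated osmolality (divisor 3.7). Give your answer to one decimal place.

Calculated osmolality = 2·Na + glucose/18 + BUN/2.8 + ethanol/3.7
= 2·137 + 93/18 + 20/2.8 + 233/3.7
= 274 + 5.17 + 7.14 + 62.97
= 349.28 mOsm/kg ≈ 349.3 mOsm/kg
Osmolar gap = measured − calculated = 360 − 349.3 = 10.7 mOsm/kg

10.7 mOsm/kg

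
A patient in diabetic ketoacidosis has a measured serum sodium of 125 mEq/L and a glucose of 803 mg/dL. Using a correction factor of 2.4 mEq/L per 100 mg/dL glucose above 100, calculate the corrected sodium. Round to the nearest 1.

Corrected Na = measured Na + 2.4 · (glucose − 100)/100
= 125 + 2.4 · (803 − 100)/100
= 125 + 16.9
= 141.9 mEq/L

142 mEq/L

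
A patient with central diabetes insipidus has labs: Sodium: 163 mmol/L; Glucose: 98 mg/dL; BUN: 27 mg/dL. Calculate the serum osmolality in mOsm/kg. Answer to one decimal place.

341.1 mOsm/kg

Calculated osmolality = 2·Na + glucose/18 + BUN/2.8
= 2·163 + 98/18 + 27/2.8
= 326 + 5.44 + 9.64
= 341.08 mOsm/kg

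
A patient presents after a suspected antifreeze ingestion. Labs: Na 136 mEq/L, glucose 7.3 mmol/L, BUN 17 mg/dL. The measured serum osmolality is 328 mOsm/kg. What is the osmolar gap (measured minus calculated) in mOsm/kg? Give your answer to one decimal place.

42.6 mOsm/kg

Calculated osmolality = 2·Na + glucose + BUN/2.8
= 2·136 + 7.3 + 17/2.8
= 272 + 7.30 + 6.07
= 285.37 mOsm/kg ≈ 285.4 mOsm/kg
Osmolar gap = measured − calculated = 328 − 285.4 = 42.6 mOsm/kg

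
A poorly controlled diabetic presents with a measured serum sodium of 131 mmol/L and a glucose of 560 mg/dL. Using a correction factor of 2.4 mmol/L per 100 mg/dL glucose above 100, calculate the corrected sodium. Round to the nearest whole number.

Corrected Na = measured Na + 2.4 · (glucose − 100)/100
= 131 + 2.4 · (560 − 100)/100
= 131 + 11
= 142 mmol/L

142 mmol/L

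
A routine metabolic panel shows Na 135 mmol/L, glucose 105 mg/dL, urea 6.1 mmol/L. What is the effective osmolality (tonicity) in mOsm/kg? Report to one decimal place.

275.8 mOsm/kg

Effective osmolality excludes urea (freely permeant across cell membranes):
2·Na + glucose/18
= 2·135 + 105/18
= 270 + 5.83
= 275.83 mOsm/kg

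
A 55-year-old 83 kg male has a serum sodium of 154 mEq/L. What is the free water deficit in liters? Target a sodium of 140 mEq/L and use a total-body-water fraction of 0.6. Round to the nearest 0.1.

5.0 L

TBW = 0.6 · 83 = 49.8 L
Free water deficit = TBW · (Na/140 − 1)
= 49.8 · (154/140 − 1)
= 49.8 · 0.1
= 4.98 L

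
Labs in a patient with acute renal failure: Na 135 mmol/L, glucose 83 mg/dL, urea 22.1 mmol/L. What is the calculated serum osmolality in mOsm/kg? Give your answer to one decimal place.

Calculated osmolality = 2·Na + glucose/18 + urea
= 2·135 + 83/18 + 22.1
= 270 + 4.61 + 22.10
= 296.71 mOsm/kg

296.7 mOsm/kg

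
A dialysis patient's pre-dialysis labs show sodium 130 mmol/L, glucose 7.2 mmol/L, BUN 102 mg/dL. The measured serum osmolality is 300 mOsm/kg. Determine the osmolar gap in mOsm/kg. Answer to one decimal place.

Calculated osmolality = 2·Na + glucose + BUN/2.8
= 2·130 + 7.2 + 102/2.8
= 260 + 7.20 + 36.43
= 303.63 mOsm/kg ≈ 303.6 mOsm/kg
Osmolar gap = measured − calculated = 300 − 303.6 = -3.6 mOsm/kg

-3.6 mOsm/kg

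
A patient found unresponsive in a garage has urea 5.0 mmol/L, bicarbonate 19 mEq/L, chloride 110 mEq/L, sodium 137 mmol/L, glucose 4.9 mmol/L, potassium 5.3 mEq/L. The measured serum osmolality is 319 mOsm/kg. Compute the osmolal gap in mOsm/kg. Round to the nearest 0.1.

Calculated osmolality = 2·Na + glucose + urea
= 2·137 + 4.9 + 5
= 274 + 4.90 + 5
= 283.9 mOsm/kg ≈ 283.9 mOsm/kg
Osmolar gap = measured − calculated = 319 − 283.9 = 35.1 mOsm/kg

35.1 mOsm/kg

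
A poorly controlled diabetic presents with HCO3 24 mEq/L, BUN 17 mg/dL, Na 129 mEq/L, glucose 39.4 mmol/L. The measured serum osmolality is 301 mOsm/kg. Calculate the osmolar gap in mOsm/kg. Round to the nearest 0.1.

Calculated osmolality = 2·Na + glucose + BUN/2.8
= 2·129 + 39.4 + 17/2.8
= 258 + 39.40 + 6.07
= 303.47 mOsm/kg ≈ 303.5 mOsm/kg
Osmolar gap = measured − calculated = 301 − 303.5 = -2.5 mOsm/kg

-2.5 mOsm/kg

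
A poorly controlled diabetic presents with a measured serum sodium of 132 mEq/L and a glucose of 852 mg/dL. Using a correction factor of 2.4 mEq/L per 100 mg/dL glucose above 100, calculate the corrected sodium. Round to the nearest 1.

150 mEq/L

Corrected Na = measured Na + 2.4 · (glucose − 100)/100
= 132 + 2.4 · (852 − 100)/100
= 132 + 18
= 150 mEq/L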